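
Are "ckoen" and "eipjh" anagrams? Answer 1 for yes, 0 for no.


Strings: "ckoen", "eipjh"
Sorted first:  cekno
Sorted second: ehijp
Differ at position 0: 'c' vs 'e' => not anagrams

0


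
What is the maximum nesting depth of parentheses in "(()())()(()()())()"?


Input: "(()())()(()()())()"
Tracking depth:
  Position 0 '(': depth becomes 1
  Position 1 '(': depth becomes 2
  Position 2 ')': depth becomes 1
  Position 3 '(': depth becomes 2
  Position 4 ')': depth becomes 1
  Position 5 ')': depth becomes 0
  Position 6 '(': depth becomes 1
  Position 7 ')': depth becomes 0
  Position 8 '(': depth becomes 1
  Position 9 '(': depth becomes 2
  Position 10 ')': depth becomes 1
  Position 11 '(': depth becomes 2
  Position 12 ')': depth becomes 1
  Position 13 '(': depth becomes 2
  Position 14 ')': depth becomes 1
  Position 15 ')': depth becomes 0
  Position 16 '(': depth becomes 1
  Position 17 ')': depth becomes 0
Maximum depth reached: 2

2


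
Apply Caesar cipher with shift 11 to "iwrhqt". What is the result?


Caesar cipher: shift "iwrhqt" by 11
  'i' (pos 8) + 11 = pos 19 = 't'
  'w' (pos 22) + 11 = pos 7 = 'h'
  'r' (pos 17) + 11 = pos 2 = 'c'
  'h' (pos 7) + 11 = pos 18 = 's'
  'q' (pos 16) + 11 = pos 1 = 'b'
  't' (pos 19) + 11 = pos 4 = 'e'
Result: thcsbe

thcsbe


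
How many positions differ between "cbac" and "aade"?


Comparing "cbac" and "aade" position by position:
  Position 0: 'c' vs 'a' => DIFFER
  Position 1: 'b' vs 'a' => DIFFER
  Position 2: 'a' vs 'd' => DIFFER
  Position 3: 'c' vs 'e' => DIFFER
Positions that differ: 4

4


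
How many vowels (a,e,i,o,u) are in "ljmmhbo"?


Input: ljmmhbo
Checking each character:
  'l' at position 0: consonant
  'j' at position 1: consonant
  'm' at position 2: consonant
  'm' at position 3: consonant
  'h' at position 4: consonant
  'b' at position 5: consonant
  'o' at position 6: vowel (running total: 1)
Total vowels: 1

1


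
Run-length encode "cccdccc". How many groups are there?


Input: cccdccc
Scanning for consecutive runs:
  Group 1: 'c' x 3 (positions 0-2)
  Group 2: 'd' x 1 (positions 3-3)
  Group 3: 'c' x 3 (positions 4-6)
Total groups: 3

3


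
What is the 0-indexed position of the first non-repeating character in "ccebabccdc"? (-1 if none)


Input: ccebabccdc
Character frequencies:
  'a': 1
  'b': 2
  'c': 5
  'd': 1
  'e': 1
Scanning left to right for freq == 1:
  Position 0 ('c'): freq=5, skip
  Position 1 ('c'): freq=5, skip
  Position 2 ('e'): unique! => answer = 2

2


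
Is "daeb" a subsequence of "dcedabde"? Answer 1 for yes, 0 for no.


Check if "daeb" is a subsequence of "dcedabde"
Greedy scan:
  Position 0 ('d'): matches sub[0] = 'd'
  Position 1 ('c'): no match needed
  Position 2 ('e'): no match needed
  Position 3 ('d'): no match needed
  Position 4 ('a'): matches sub[1] = 'a'
  Position 5 ('b'): no match needed
  Position 6 ('d'): no match needed
  Position 7 ('e'): matches sub[2] = 'e'
Only matched 3/4 characters => not a subsequence

0


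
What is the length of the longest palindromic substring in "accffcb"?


Input: "accffcb"
Checking substrings for palindromes:
  [2:6] "cffc" (len 4) => palindrome
  [1:3] "cc" (len 2) => palindrome
  [3:5] "ff" (len 2) => palindrome
Longest palindromic substring: "cffc" with length 4

4


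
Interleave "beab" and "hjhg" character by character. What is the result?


Interleaving "beab" and "hjhg":
  Position 0: 'b' from first, 'h' from second => "bh"
  Position 1: 'e' from first, 'j' from second => "ej"
  Position 2: 'a' from first, 'h' from second => "ah"
  Position 3: 'b' from first, 'g' from second => "bg"
Result: bhejahbg

bhejahbg


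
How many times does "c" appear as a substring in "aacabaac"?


Searching for "c" in "aacabaac"
Scanning each position:
  Position 0: "a" => no
  Position 1: "a" => no
  Position 2: "c" => MATCH
  Position 3: "a" => no
  Position 4: "b" => no
  Position 5: "a" => no
  Position 6: "a" => no
  Position 7: "c" => MATCH
Total occurrences: 2

2


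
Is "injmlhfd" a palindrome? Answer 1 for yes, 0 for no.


Input: injmlhfd
Reversed: dfhlmjni
  Compare pos 0 ('i') with pos 7 ('d'): MISMATCH
  Compare pos 1 ('n') with pos 6 ('f'): MISMATCH
  Compare pos 2 ('j') with pos 5 ('h'): MISMATCH
  Compare pos 3 ('m') with pos 4 ('l'): MISMATCH
Result: not a palindrome

0


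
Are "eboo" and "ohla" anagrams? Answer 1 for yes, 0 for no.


Strings: "eboo", "ohla"
Sorted first:  beoo
Sorted second: ahlo
Differ at position 0: 'b' vs 'a' => not anagrams

0


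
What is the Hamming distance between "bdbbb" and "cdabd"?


Comparing "bdbbb" and "cdabd" position by position:
  Position 0: 'b' vs 'c' => differ
  Position 1: 'd' vs 'd' => same
  Position 2: 'b' vs 'a' => differ
  Position 3: 'b' vs 'b' => same
  Position 4: 'b' vs 'd' => differ
Total differences (Hamming distance): 3

3


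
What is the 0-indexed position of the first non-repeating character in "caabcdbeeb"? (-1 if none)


Input: caabcdbeeb
Character frequencies:
  'a': 2
  'b': 3
  'c': 2
  'd': 1
  'e': 2
Scanning left to right for freq == 1:
  Position 0 ('c'): freq=2, skip
  Position 1 ('a'): freq=2, skip
  Position 2 ('a'): freq=2, skip
  Position 3 ('b'): freq=3, skip
  Position 4 ('c'): freq=2, skip
  Position 5 ('d'): unique! => answer = 5

5


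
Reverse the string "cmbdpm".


Input: cmbdpm
Reading characters right to left:
  Position 5: 'm'
  Position 4: 'p'
  Position 3: 'd'
  Position 2: 'b'
  Position 1: 'm'
  Position 0: 'c'
Reversed: mpdbmc

mpdbmc


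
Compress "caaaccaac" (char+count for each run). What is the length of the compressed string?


Input: caaaccaac
Runs:
  'c' x 1 => "c1"
  'a' x 3 => "a3"
  'c' x 2 => "c2"
  'a' x 2 => "a2"
  'c' x 1 => "c1"
Compressed: "c1a3c2a2c1"
Compressed length: 10

10


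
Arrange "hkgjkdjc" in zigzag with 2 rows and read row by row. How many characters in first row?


Zigzag "hkgjkdjc" into 2 rows:
Placing characters:
  'h' => row 0
  'k' => row 1
  'g' => row 0
  'j' => row 1
  'k' => row 0
  'd' => row 1
  'j' => row 0
  'c' => row 1
Rows:
  Row 0: "hgkj"
  Row 1: "kjdc"
First row length: 4

4


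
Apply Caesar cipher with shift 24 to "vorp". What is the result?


Caesar cipher: shift "vorp" by 24
  'v' (pos 21) + 24 = pos 19 = 't'
  'o' (pos 14) + 24 = pos 12 = 'm'
  'r' (pos 17) + 24 = pos 15 = 'p'
  'p' (pos 15) + 24 = pos 13 = 'n'
Result: tmpn

tmpn


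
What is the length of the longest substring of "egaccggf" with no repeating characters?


Input: "egaccggf"
Sliding window (track last position of each char):
  Position 0 ('e'): window [0,0] length 1 -- new best
  Position 1 ('g'): window [0,1] length 2 -- new best
  Position 2 ('a'): window [0,2] length 3 -- new best
  Position 3 ('c'): window [0,3] length 4 -- new best
  Position 4 ('c'): repeat (last at 3), move window start to 4
  Position 4 ('c'): window [4,4] length 1
  Position 5 ('g'): window [4,5] length 2
  Position 6 ('g'): repeat (last at 5), move window start to 6
  Position 6 ('g'): window [6,6] length 1
  Position 7 ('f'): window [6,7] length 2
Longest substring with no repeats: "egac" with length 4

4


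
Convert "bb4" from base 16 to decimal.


Input: "bb4" in base 16
Positional expansion:
  Digit 'b' (value 11) x 16^2 = 2816
  Digit 'b' (value 11) x 16^1 = 176
  Digit '4' (value 4) x 16^0 = 4
Sum = 2996

2996


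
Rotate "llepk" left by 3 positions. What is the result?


Input: "llepk", rotate left by 3
First 3 characters: "lle"
Remaining characters: "pk"
Concatenate remaining + first: "pk" + "lle" = "pklle"

pklle


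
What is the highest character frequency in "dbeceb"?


Input: dbeceb
Character counts:
  'b': 2
  'c': 1
  'd': 1
  'e': 2
Maximum frequency: 2

2


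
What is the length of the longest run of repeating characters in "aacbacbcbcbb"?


Input: "aacbacbcbcbb"
Scanning for longest run:
  Position 1 ('a'): continues run of 'a', length=2
  Position 2 ('c'): new char, reset run to 1
  Position 3 ('b'): new char, reset run to 1
  Position 4 ('a'): new char, reset run to 1
  Position 5 ('c'): new char, reset run to 1
  Position 6 ('b'): new char, reset run to 1
  Position 7 ('c'): new char, reset run to 1
  Position 8 ('b'): new char, reset run to 1
  Position 9 ('c'): new char, reset run to 1
  Position 10 ('b'): new char, reset run to 1
  Position 11 ('b'): continues run of 'b', length=2
Longest run: 'a' with length 2

2


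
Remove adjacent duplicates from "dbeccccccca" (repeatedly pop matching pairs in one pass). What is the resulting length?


Input: dbeccccccca
Stack-based adjacent duplicate removal:
  Read 'd': push. Stack: d
  Read 'b': push. Stack: db
  Read 'e': push. Stack: dbe
  Read 'c': push. Stack: dbec
  Read 'c': matches stack top 'c' => pop. Stack: dbe
  Read 'c': push. Stack: dbec
  Read 'c': matches stack top 'c' => pop. Stack: dbe
  Read 'c': push. Stack: dbec
  Read 'c': matches stack top 'c' => pop. Stack: dbe
  Read 'c': push. Stack: dbec
  Read 'a': push. Stack: dbeca
Final stack: "dbeca" (length 5)

5


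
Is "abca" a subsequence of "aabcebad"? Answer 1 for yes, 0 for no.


Check if "abca" is a subsequence of "aabcebad"
Greedy scan:
  Position 0 ('a'): matches sub[0] = 'a'
  Position 1 ('a'): no match needed
  Position 2 ('b'): matches sub[1] = 'b'
  Position 3 ('c'): matches sub[2] = 'c'
  Position 4 ('e'): no match needed
  Position 5 ('b'): no match needed
  Position 6 ('a'): matches sub[3] = 'a'
  Position 7 ('d'): no match needed
All 4 characters matched => is a subsequence

1


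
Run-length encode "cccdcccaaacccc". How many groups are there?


Input: cccdcccaaacccc
Scanning for consecutive runs:
  Group 1: 'c' x 3 (positions 0-2)
  Group 2: 'd' x 1 (positions 3-3)
  Group 3: 'c' x 3 (positions 4-6)
  Group 4: 'a' x 3 (positions 7-9)
  Group 5: 'c' x 4 (positions 10-13)
Total groups: 5

5


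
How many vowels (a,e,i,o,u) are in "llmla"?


Input: llmla
Checking each character:
  'l' at position 0: consonant
  'l' at position 1: consonant
  'm' at position 2: consonant
  'l' at position 3: consonant
  'a' at position 4: vowel (running total: 1)
Total vowels: 1

1


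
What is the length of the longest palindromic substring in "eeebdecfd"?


Input: "eeebdecfd"
Checking substrings for palindromes:
  [0:3] "eee" (len 3) => palindrome
  [0:2] "ee" (len 2) => palindrome
  [1:3] "ee" (len 2) => palindrome
Longest palindromic substring: "eee" with length 3

3


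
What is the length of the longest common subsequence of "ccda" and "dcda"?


LCS of "ccda" and "dcda"
DP table:
           d    c    d    a
      0    0    0    0    0
  c   0    0    1    1    1
  c   0    0    1    1    1
  d   0    1    1    2    2
  a   0    1    1    2    3
LCS length = dp[4][4] = 3

3


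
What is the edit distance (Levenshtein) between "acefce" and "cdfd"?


Computing edit distance: "acefce" -> "cdfd"
DP table:
           c    d    f    d
      0    1    2    3    4
  a   1    1    2    3    4
  c   2    1    2    3    4
  e   3    2    2    3    4
  f   4    3    3    2    3
  c   5    4    4    3    3
  e   6    5    5    4    4
Edit distance = dp[6][4] = 4

4


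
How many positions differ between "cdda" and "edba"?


Comparing "cdda" and "edba" position by position:
  Position 0: 'c' vs 'e' => DIFFER
  Position 1: 'd' vs 'd' => same
  Position 2: 'd' vs 'b' => DIFFER
  Position 3: 'a' vs 'a' => same
Positions that differ: 2

2


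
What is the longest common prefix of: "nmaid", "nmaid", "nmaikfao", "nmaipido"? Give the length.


Words: nmaid, nmaid, nmaikfao, nmaipido
  Position 0: all 'n' => match
  Position 1: all 'm' => match
  Position 2: all 'a' => match
  Position 3: all 'i' => match
  Position 4: ('d', 'd', 'k', 'p') => mismatch, stop
LCP = "nmai" (length 4)

4


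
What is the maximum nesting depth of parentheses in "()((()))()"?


Input: "()((()))()"
Tracking depth:
  Position 0 '(': depth becomes 1
  Position 1 ')': depth becomes 0
  Position 2 '(': depth becomes 1
  Position 3 '(': depth becomes 2
  Position 4 '(': depth becomes 3
  Position 5 ')': depth becomes 2
  Position 6 ')': depth becomes 1
  Position 7 ')': depth becomes 0
  Position 8 '(': depth becomes 1
  Position 9 ')': depth becomes 0
Maximum depth reached: 3

3


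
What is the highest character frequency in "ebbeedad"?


Input: ebbeedad
Character counts:
  'a': 1
  'b': 2
  'd': 2
  'e': 3
Maximum frequency: 3

3


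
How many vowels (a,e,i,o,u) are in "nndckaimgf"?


Input: nndckaimgf
Checking each character:
  'n' at position 0: consonant
  'n' at position 1: consonant
  'd' at position 2: consonant
  'c' at position 3: consonant
  'k' at position 4: consonant
  'a' at position 5: vowel (running total: 1)
  'i' at position 6: vowel (running total: 2)
  'm' at position 7: consonant
  'g' at position 8: consonant
  'f' at position 9: consonant
Total vowels: 2

2


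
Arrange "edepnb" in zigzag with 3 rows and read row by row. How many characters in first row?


Zigzag "edepnb" into 3 rows:
Placing characters:
  'e' => row 0
  'd' => row 1
  'e' => row 2
  'p' => row 1
  'n' => row 0
  'b' => row 1
Rows:
  Row 0: "en"
  Row 1: "dpb"
  Row 2: "e"
First row length: 2

2


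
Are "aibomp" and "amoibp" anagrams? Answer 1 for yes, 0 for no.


Strings: "aibomp", "amoibp"
Sorted first:  abimop
Sorted second: abimop
Sorted forms match => anagrams

1


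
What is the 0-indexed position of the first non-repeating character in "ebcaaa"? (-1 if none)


Input: ebcaaa
Character frequencies:
  'a': 3
  'b': 1
  'c': 1
  'e': 1
Scanning left to right for freq == 1:
  Position 0 ('e'): unique! => answer = 0

0


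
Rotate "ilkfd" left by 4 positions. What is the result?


Input: "ilkfd", rotate left by 4
First 4 characters: "ilkf"
Remaining characters: "d"
Concatenate remaining + first: "d" + "ilkf" = "dilkf"

dilkf


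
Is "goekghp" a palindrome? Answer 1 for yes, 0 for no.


Input: goekghp
Reversed: phgkeog
  Compare pos 0 ('g') with pos 6 ('p'): MISMATCH
  Compare pos 1 ('o') with pos 5 ('h'): MISMATCH
  Compare pos 2 ('e') with pos 4 ('g'): MISMATCH
Result: not a palindrome

0


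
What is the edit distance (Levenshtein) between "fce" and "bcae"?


Computing edit distance: "fce" -> "bcae"
DP table:
           b    c    a    e
      0    1    2    3    4
  f   1    1    2    3    4
  c   2    2    1    2    3
  e   3    3    2    2    2
Edit distance = dp[3][4] = 2

2


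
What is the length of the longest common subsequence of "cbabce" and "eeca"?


LCS of "cbabce" and "eeca"
DP table:
           e    e    c    a
      0    0    0    0    0
  c   0    0    0    1    1
  b   0    0    0    1    1
  a   0    0    0    1    2
  b   0    0    0    1    2
  c   0    0    0    1    2
  e   0    1    1    1    2
LCS length = dp[6][4] = 2

2


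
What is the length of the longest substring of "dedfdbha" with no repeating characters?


Input: "dedfdbha"
Sliding window (track last position of each char):
  Position 0 ('d'): window [0,0] length 1 -- new best
  Position 1 ('e'): window [0,1] length 2 -- new best
  Position 2 ('d'): repeat (last at 0), move window start to 1
  Position 2 ('d'): window [1,2] length 2
  Position 3 ('f'): window [1,3] length 3 -- new best
  Position 4 ('d'): repeat (last at 2), move window start to 3
  Position 4 ('d'): window [3,4] length 2
  Position 5 ('b'): window [3,5] length 3
  Position 6 ('h'): window [3,6] length 4 -- new best
  Position 7 ('a'): window [3,7] length 5 -- new best
Longest substring with no repeats: "fdbha" with length 5

5


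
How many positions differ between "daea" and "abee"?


Comparing "daea" and "abee" position by position:
  Position 0: 'd' vs 'a' => DIFFER
  Position 1: 'a' vs 'b' => DIFFER
  Position 2: 'e' vs 'e' => same
  Position 3: 'a' vs 'e' => DIFFER
Positions that differ: 3

3


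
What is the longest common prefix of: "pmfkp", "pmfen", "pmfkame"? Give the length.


Words: pmfkp, pmfen, pmfkame
  Position 0: all 'p' => match
  Position 1: all 'm' => match
  Position 2: all 'f' => match
  Position 3: ('k', 'e', 'k') => mismatch, stop
LCP = "pmf" (length 3)

3


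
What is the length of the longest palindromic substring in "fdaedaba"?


Input: "fdaedaba"
Checking substrings for palindromes:
  [5:8] "aba" (len 3) => palindrome
Longest palindromic substring: "aba" with length 3

3


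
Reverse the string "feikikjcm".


Input: feikikjcm
Reading characters right to left:
  Position 8: 'm'
  Position 7: 'c'
  Position 6: 'j'
  Position 5: 'k'
  Position 4: 'i'
  Position 3: 'k'
  Position 2: 'i'
  Position 1: 'e'
  Position 0: 'f'
Reversed: mcjkikief

mcjkikief


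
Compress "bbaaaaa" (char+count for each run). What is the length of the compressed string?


Input: bbaaaaa
Runs:
  'b' x 2 => "b2"
  'a' x 5 => "a5"
Compressed: "b2a5"
Compressed length: 4

4


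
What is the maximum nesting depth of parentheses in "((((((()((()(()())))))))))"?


Input: "((((((()((()(()())))))))))"
Tracking depth:
  Position 0 '(': depth becomes 1
  Position 1 '(': depth becomes 2
  Position 2 '(': depth becomes 3
  Position 3 '(': depth becomes 4
  Position 4 '(': depth becomes 5
  Position 5 '(': depth becomes 6
  Position 6 '(': depth becomes 7
  Position 7 ')': depth becomes 6
  Position 8 '(': depth becomes 7
  Position 9 '(': depth becomes 8
  Position 10 '(': depth becomes 9
  Position 11 ')': depth becomes 8
  Position 12 '(': depth becomes 9
  Position 13 '(': depth becomes 10
  Position 14 ')': depth becomes 9
  Position 15 '(': depth becomes 10
  Position 16 ')': depth becomes 9
  Position 17 ')': depth becomes 8
  Position 18 ')': depth becomes 7
  Position 19 ')': depth becomes 6
  Position 20 ')': depth becomes 5
  Position 21 ')': depth becomes 4
  Position 22 ')': depth becomes 3
  Position 23 ')': depth becomes 2
  Position 24 ')': depth becomes 1
  Position 25 ')': depth becomes 0
Maximum depth reached: 10

10


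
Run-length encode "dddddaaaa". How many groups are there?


Input: dddddaaaa
Scanning for consecutive runs:
  Group 1: 'd' x 5 (positions 0-4)
  Group 2: 'a' x 4 (positions 5-8)
Total groups: 2

2


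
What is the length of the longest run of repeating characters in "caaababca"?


Input: "caaababca"
Scanning for longest run:
  Position 1 ('a'): new char, reset run to 1
  Position 2 ('a'): continues run of 'a', length=2
  Position 3 ('a'): continues run of 'a', length=3
  Position 4 ('b'): new char, reset run to 1
  Position 5 ('a'): new char, reset run to 1
  Position 6 ('b'): new char, reset run to 1
  Position 7 ('c'): new char, reset run to 1
  Position 8 ('a'): new char, reset run to 1
Longest run: 'a' with length 3

3


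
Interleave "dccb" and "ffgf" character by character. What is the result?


Interleaving "dccb" and "ffgf":
  Position 0: 'd' from first, 'f' from second => "df"
  Position 1: 'c' from first, 'f' from second => "cf"
  Position 2: 'c' from first, 'g' from second => "cg"
  Position 3: 'b' from first, 'f' from second => "bf"
Result: dfcfcgbf

dfcfcgbf


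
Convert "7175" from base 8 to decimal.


Input: "7175" in base 8
Positional expansion:
  Digit '7' (value 7) x 8^3 = 3584
  Digit '1' (value 1) x 8^2 = 64
  Digit '7' (value 7) x 8^1 = 56
  Digit '5' (value 5) x 8^0 = 5
Sum = 3709

3709


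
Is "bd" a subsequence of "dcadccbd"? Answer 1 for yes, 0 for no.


Check if "bd" is a subsequence of "dcadccbd"
Greedy scan:
  Position 0 ('d'): no match needed
  Position 1 ('c'): no match needed
  Position 2 ('a'): no match needed
  Position 3 ('d'): no match needed
  Position 4 ('c'): no match needed
  Position 5 ('c'): no match needed
  Position 6 ('b'): matches sub[0] = 'b'
  Position 7 ('d'): matches sub[1] = 'd'
All 2 characters matched => is a subsequence

1


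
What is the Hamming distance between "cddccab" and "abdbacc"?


Comparing "cddccab" and "abdbacc" position by position:
  Position 0: 'c' vs 'a' => differ
  Position 1: 'd' vs 'b' => differ
  Position 2: 'd' vs 'd' => same
  Position 3: 'c' vs 'b' => differ
  Position 4: 'c' vs 'a' => differ
  Position 5: 'a' vs 'c' => differ
  Position 6: 'b' vs 'c' => differ
Total differences (Hamming distance): 6

6


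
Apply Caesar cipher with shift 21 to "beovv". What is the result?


Caesar cipher: shift "beovv" by 21
  'b' (pos 1) + 21 = pos 22 = 'w'
  'e' (pos 4) + 21 = pos 25 = 'z'
  'o' (pos 14) + 21 = pos 9 = 'j'
  'v' (pos 21) + 21 = pos 16 = 'q'
  'v' (pos 21) + 21 = pos 16 = 'q'
Result: wzjqq

wzjqq


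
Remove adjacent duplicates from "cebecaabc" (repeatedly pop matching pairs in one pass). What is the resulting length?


Input: cebecaabc
Stack-based adjacent duplicate removal:
  Read 'c': push. Stack: c
  Read 'e': push. Stack: ce
  Read 'b': push. Stack: ceb
  Read 'e': push. Stack: cebe
  Read 'c': push. Stack: cebec
  Read 'a': push. Stack: cebeca
  Read 'a': matches stack top 'a' => pop. Stack: cebec
  Read 'b': push. Stack: cebecb
  Read 'c': push. Stack: cebecbc
Final stack: "cebecbc" (length 7)

7


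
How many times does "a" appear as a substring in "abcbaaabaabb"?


Searching for "a" in "abcbaaabaabb"
Scanning each position:
  Position 0: "a" => MATCH
  Position 1: "b" => no
  Position 2: "c" => no
  Position 3: "b" => no
  Position 4: "a" => MATCH
  Position 5: "a" => MATCH
  Position 6: "a" => MATCH
  Position 7: "b" => no
  Position 8: "a" => MATCH
  Position 9: "a" => MATCH
  Position 10: "b" => no
  Position 11: "b" => no
Total occurrences: 6

6


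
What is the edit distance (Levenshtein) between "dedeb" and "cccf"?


Computing edit distance: "dedeb" -> "cccf"
DP table:
           c    c    c    f
      0    1    2    3    4
  d   1    1    2    3    4
  e   2    2    2    3    4
  d   3    3    3    3    4
  e   4    4    4    4    4
  b   5    5    5    5    5
Edit distance = dp[5][4] = 5

5


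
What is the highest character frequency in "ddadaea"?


Input: ddadaea
Character counts:
  'a': 3
  'd': 3
  'e': 1
Maximum frequency: 3

3


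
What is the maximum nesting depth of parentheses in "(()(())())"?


Input: "(()(())())"
Tracking depth:
  Position 0 '(': depth becomes 1
  Position 1 '(': depth becomes 2
  Position 2 ')': depth becomes 1
  Position 3 '(': depth becomes 2
  Position 4 '(': depth becomes 3
  Position 5 ')': depth becomes 2
  Position 6 ')': depth becomes 1
  Position 7 '(': depth becomes 2
  Position 8 ')': depth becomes 1
  Position 9 ')': depth becomes 0
Maximum depth reached: 3

3


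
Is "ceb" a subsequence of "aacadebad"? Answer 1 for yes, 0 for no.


Check if "ceb" is a subsequence of "aacadebad"
Greedy scan:
  Position 0 ('a'): no match needed
  Position 1 ('a'): no match needed
  Position 2 ('c'): matches sub[0] = 'c'
  Position 3 ('a'): no match needed
  Position 4 ('d'): no match needed
  Position 5 ('e'): matches sub[1] = 'e'
  Position 6 ('b'): matches sub[2] = 'b'
  Position 7 ('a'): no match needed
  Position 8 ('d'): no match needed
All 3 characters matched => is a subsequence

1


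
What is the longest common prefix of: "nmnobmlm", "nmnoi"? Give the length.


Words: nmnobmlm, nmnoi
  Position 0: all 'n' => match
  Position 1: all 'm' => match
  Position 2: all 'n' => match
  Position 3: all 'o' => match
  Position 4: ('b', 'i') => mismatch, stop
LCP = "nmno" (length 4)

4


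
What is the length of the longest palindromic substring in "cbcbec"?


Input: "cbcbec"
Checking substrings for palindromes:
  [0:3] "cbc" (len 3) => palindrome
  [1:4] "bcb" (len 3) => palindrome
Longest palindromic substring: "cbc" with length 3

3


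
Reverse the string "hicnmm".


Input: hicnmm
Reading characters right to left:
  Position 5: 'm'
  Position 4: 'm'
  Position 3: 'n'
  Position 2: 'c'
  Position 1: 'i'
  Position 0: 'h'
Reversed: mmncih

mmncih


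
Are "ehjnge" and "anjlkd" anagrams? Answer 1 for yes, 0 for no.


Strings: "ehjnge", "anjlkd"
Sorted first:  eeghjn
Sorted second: adjkln
Differ at position 0: 'e' vs 'a' => not anagrams

0


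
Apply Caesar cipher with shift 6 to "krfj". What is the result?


Caesar cipher: shift "krfj" by 6
  'k' (pos 10) + 6 = pos 16 = 'q'
  'r' (pos 17) + 6 = pos 23 = 'x'
  'f' (pos 5) + 6 = pos 11 = 'l'
  'j' (pos 9) + 6 = pos 15 = 'p'
Result: qxlp

qxlp


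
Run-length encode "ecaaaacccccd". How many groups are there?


Input: ecaaaacccccd
Scanning for consecutive runs:
  Group 1: 'e' x 1 (positions 0-0)
  Group 2: 'c' x 1 (positions 1-1)
  Group 3: 'a' x 4 (positions 2-5)
  Group 4: 'c' x 5 (positions 6-10)
  Group 5: 'd' x 1 (positions 11-11)
Total groups: 5

5


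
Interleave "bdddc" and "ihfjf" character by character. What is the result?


Interleaving "bdddc" and "ihfjf":
  Position 0: 'b' from first, 'i' from second => "bi"
  Position 1: 'd' from first, 'h' from second => "dh"
  Position 2: 'd' from first, 'f' from second => "df"
  Position 3: 'd' from first, 'j' from second => "dj"
  Position 4: 'c' from first, 'f' from second => "cf"
Result: bidhdfdjcf

bidhdfdjcf


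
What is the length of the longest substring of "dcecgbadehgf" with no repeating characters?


Input: "dcecgbadehgf"
Sliding window (track last position of each char):
  Position 0 ('d'): window [0,0] length 1 -- new best
  Position 1 ('c'): window [0,1] length 2 -- new best
  Position 2 ('e'): window [0,2] length 3 -- new best
  Position 3 ('c'): repeat (last at 1), move window start to 2
  Position 3 ('c'): window [2,3] length 2
  Position 4 ('g'): window [2,4] length 3
  Position 5 ('b'): window [2,5] length 4 -- new best
  Position 6 ('a'): window [2,6] length 5 -- new best
  Position 7 ('d'): window [2,7] length 6 -- new best
  Position 8 ('e'): repeat (last at 2), move window start to 3
  Position 8 ('e'): window [3,8] length 6
  Position 9 ('h'): window [3,9] length 7 -- new best
  Position 10 ('g'): repeat (last at 4), move window start to 5
  Position 10 ('g'): window [5,10] length 6
  Position 11 ('f'): window [5,11] length 7
Longest substring with no repeats: "cgbadeh" with length 7

7


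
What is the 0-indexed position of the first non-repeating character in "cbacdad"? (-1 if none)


Input: cbacdad
Character frequencies:
  'a': 2
  'b': 1
  'c': 2
  'd': 2
Scanning left to right for freq == 1:
  Position 0 ('c'): freq=2, skip
  Position 1 ('b'): unique! => answer = 1

1


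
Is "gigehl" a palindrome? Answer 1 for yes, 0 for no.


Input: gigehl
Reversed: lhegig
  Compare pos 0 ('g') with pos 5 ('l'): MISMATCH
  Compare pos 1 ('i') with pos 4 ('h'): MISMATCH
  Compare pos 2 ('g') with pos 3 ('e'): MISMATCH
Result: not a palindrome

0


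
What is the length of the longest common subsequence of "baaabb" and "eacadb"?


LCS of "baaabb" and "eacadb"
DP table:
           e    a    c    a    d    b
      0    0    0    0    0    0    0
  b   0    0    0    0    0    0    1
  a   0    0    1    1    1    1    1
  a   0    0    1    1    2    2    2
  a   0    0    1    1    2    2    2
  b   0    0    1    1    2    2    3
  b   0    0    1    1    2    2    3
LCS length = dp[6][6] = 3

3


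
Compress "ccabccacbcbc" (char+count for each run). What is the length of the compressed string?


Input: ccabccacbcbc
Runs:
  'c' x 2 => "c2"
  'a' x 1 => "a1"
  'b' x 1 => "b1"
  'c' x 2 => "c2"
  'a' x 1 => "a1"
  'c' x 1 => "c1"
  'b' x 1 => "b1"
  'c' x 1 => "c1"
  'b' x 1 => "b1"
  'c' x 1 => "c1"
Compressed: "c2a1b1c2a1c1b1c1b1c1"
Compressed length: 20

20


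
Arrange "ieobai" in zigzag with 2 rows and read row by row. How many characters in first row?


Zigzag "ieobai" into 2 rows:
Placing characters:
  'i' => row 0
  'e' => row 1
  'o' => row 0
  'b' => row 1
  'a' => row 0
  'i' => row 1
Rows:
  Row 0: "ioa"
  Row 1: "ebi"
First row length: 3

3


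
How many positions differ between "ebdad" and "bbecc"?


Comparing "ebdad" and "bbecc" position by position:
  Position 0: 'e' vs 'b' => DIFFER
  Position 1: 'b' vs 'b' => same
  Position 2: 'd' vs 'e' => DIFFER
  Position 3: 'a' vs 'c' => DIFFER
  Position 4: 'd' vs 'c' => DIFFER
Positions that differ: 4

4


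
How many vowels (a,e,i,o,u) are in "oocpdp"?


Input: oocpdp
Checking each character:
  'o' at position 0: vowel (running total: 1)
  'o' at position 1: vowel (running total: 2)
  'c' at position 2: consonant
  'p' at position 3: consonant
  'd' at position 4: consonant
  'p' at position 5: consonant
Total vowels: 2

2


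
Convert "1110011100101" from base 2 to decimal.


Input: "1110011100101" in base 2
Positional expansion:
  Digit '1' (value 1) x 2^12 = 4096
  Digit '1' (value 1) x 2^11 = 2048
  Digit '1' (value 1) x 2^10 = 1024
  Digit '0' (value 0) x 2^9 = 0
  Digit '0' (value 0) x 2^8 = 0
  Digit '1' (value 1) x 2^7 = 128
  Digit '1' (value 1) x 2^6 = 64
  Digit '1' (value 1) x 2^5 = 32
  Digit '0' (value 0) x 2^4 = 0
  Digit '0' (value 0) x 2^3 = 0
  Digit '1' (value 1) x 2^2 = 4
  Digit '0' (value 0) x 2^1 = 0
  Digit '1' (value 1) x 2^0 = 1
Sum = 7397

7397


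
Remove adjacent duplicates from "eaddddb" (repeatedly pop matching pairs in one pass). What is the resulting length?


Input: eaddddb
Stack-based adjacent duplicate removal:
  Read 'e': push. Stack: e
  Read 'a': push. Stack: ea
  Read 'd': push. Stack: ead
  Read 'd': matches stack top 'd' => pop. Stack: ea
  Read 'd': push. Stack: ead
  Read 'd': matches stack top 'd' => pop. Stack: ea
  Read 'b': push. Stack: eab
Final stack: "eab" (length 3)

3


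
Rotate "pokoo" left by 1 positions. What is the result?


Input: "pokoo", rotate left by 1
First 1 characters: "p"
Remaining characters: "okoo"
Concatenate remaining + first: "okoo" + "p" = "okoop"

okoop


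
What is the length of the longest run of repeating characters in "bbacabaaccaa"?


Input: "bbacabaaccaa"
Scanning for longest run:
  Position 1 ('b'): continues run of 'b', length=2
  Position 2 ('a'): new char, reset run to 1
  Position 3 ('c'): new char, reset run to 1
  Position 4 ('a'): new char, reset run to 1
  Position 5 ('b'): new char, reset run to 1
  Position 6 ('a'): new char, reset run to 1
  Position 7 ('a'): continues run of 'a', length=2
  Position 8 ('c'): new char, reset run to 1
  Position 9 ('c'): continues run of 'c', length=2
  Position 10 ('a'): new char, reset run to 1
  Position 11 ('a'): continues run of 'a', length=2
Longest run: 'b' with length 2

2


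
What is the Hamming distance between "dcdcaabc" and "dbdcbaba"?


Comparing "dcdcaabc" and "dbdcbaba" position by position:
  Position 0: 'd' vs 'd' => same
  Position 1: 'c' vs 'b' => differ
  Position 2: 'd' vs 'd' => same
  Position 3: 'c' vs 'c' => same
  Position 4: 'a' vs 'b' => differ
  Position 5: 'a' vs 'a' => same
  Position 6: 'b' vs 'b' => same
  Position 7: 'c' vs 'a' => differ
Total differences (Hamming distance): 3

3


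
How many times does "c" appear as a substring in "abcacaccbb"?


Searching for "c" in "abcacaccbb"
Scanning each position:
  Position 0: "a" => no
  Position 1: "b" => no
  Position 2: "c" => MATCH
  Position 3: "a" => no
  Position 4: "c" => MATCH
  Position 5: "a" => no
  Position 6: "c" => MATCH
  Position 7: "c" => MATCH
  Position 8: "b" => no
  Position 9: "b" => no
Total occurrences: 4

4


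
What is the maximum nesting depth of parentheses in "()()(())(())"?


Input: "()()(())(())"
Tracking depth:
  Position 0 '(': depth becomes 1
  Position 1 ')': depth becomes 0
  Position 2 '(': depth becomes 1
  Position 3 ')': depth becomes 0
  Position 4 '(': depth becomes 1
  Position 5 '(': depth becomes 2
  Position 6 ')': depth becomes 1
  Position 7 ')': depth becomes 0
  Position 8 '(': depth becomes 1
  Position 9 '(': depth becomes 2
  Position 10 ')': depth becomes 1
  Position 11 ')': depth becomes 0
Maximum depth reached: 2

2


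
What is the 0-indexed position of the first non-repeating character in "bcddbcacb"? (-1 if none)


Input: bcddbcacb
Character frequencies:
  'a': 1
  'b': 3
  'c': 3
  'd': 2
Scanning left to right for freq == 1:
  Position 0 ('b'): freq=3, skip
  Position 1 ('c'): freq=3, skip
  Position 2 ('d'): freq=2, skip
  Position 3 ('d'): freq=2, skip
  Position 4 ('b'): freq=3, skip
  Position 5 ('c'): freq=3, skip
  Position 6 ('a'): unique! => answer = 6

6


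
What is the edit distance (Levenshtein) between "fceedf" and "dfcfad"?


Computing edit distance: "fceedf" -> "dfcfad"
DP table:
           d    f    c    f    a    d
      0    1    2    3    4    5    6
  f   1    1    1    2    3    4    5
  c   2    2    2    1    2    3    4
  e   3    3    3    2    2    3    4
  e   4    4    4    3    3    3    4
  d   5    4    5    4    4    4    3
  f   6    5    4    5    4    5    4
Edit distance = dp[6][6] = 4

4


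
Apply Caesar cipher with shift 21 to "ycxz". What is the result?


Caesar cipher: shift "ycxz" by 21
  'y' (pos 24) + 21 = pos 19 = 't'
  'c' (pos 2) + 21 = pos 23 = 'x'
  'x' (pos 23) + 21 = pos 18 = 's'
  'z' (pos 25) + 21 = pos 20 = 'u'
Result: txsu

txsu


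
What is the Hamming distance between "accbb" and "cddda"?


Comparing "accbb" and "cddda" position by position:
  Position 0: 'a' vs 'c' => differ
  Position 1: 'c' vs 'd' => differ
  Position 2: 'c' vs 'd' => differ
  Position 3: 'b' vs 'd' => differ
  Position 4: 'b' vs 'a' => differ
Total differences (Hamming distance): 5

5


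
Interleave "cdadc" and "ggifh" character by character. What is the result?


Interleaving "cdadc" and "ggifh":
  Position 0: 'c' from first, 'g' from second => "cg"
  Position 1: 'd' from first, 'g' from second => "dg"
  Position 2: 'a' from first, 'i' from second => "ai"
  Position 3: 'd' from first, 'f' from second => "df"
  Position 4: 'c' from first, 'h' from second => "ch"
Result: cgdgaidfch

cgdgaidfch


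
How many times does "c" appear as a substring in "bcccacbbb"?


Searching for "c" in "bcccacbbb"
Scanning each position:
  Position 0: "b" => no
  Position 1: "c" => MATCH
  Position 2: "c" => MATCH
  Position 3: "c" => MATCH
  Position 4: "a" => no
  Position 5: "c" => MATCH
  Position 6: "b" => no
  Position 7: "b" => no
  Position 8: "b" => no
Total occurrences: 4

4


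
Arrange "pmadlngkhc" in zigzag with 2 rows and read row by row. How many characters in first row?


Zigzag "pmadlngkhc" into 2 rows:
Placing characters:
  'p' => row 0
  'm' => row 1
  'a' => row 0
  'd' => row 1
  'l' => row 0
  'n' => row 1
  'g' => row 0
  'k' => row 1
  'h' => row 0
  'c' => row 1
Rows:
  Row 0: "palgh"
  Row 1: "mdnkc"
First row length: 5

5


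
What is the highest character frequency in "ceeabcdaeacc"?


Input: ceeabcdaeacc
Character counts:
  'a': 3
  'b': 1
  'c': 4
  'd': 1
  'e': 3
Maximum frequency: 4

4


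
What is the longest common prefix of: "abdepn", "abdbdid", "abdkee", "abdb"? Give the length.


Words: abdepn, abdbdid, abdkee, abdb
  Position 0: all 'a' => match
  Position 1: all 'b' => match
  Position 2: all 'd' => match
  Position 3: ('e', 'b', 'k', 'b') => mismatch, stop
LCP = "abd" (length 3)

3


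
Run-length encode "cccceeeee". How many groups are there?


Input: cccceeeee
Scanning for consecutive runs:
  Group 1: 'c' x 4 (positions 0-3)
  Group 2: 'e' x 5 (positions 4-8)
Total groups: 2

2


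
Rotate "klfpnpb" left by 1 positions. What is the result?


Input: "klfpnpb", rotate left by 1
First 1 characters: "k"
Remaining characters: "lfpnpb"
Concatenate remaining + first: "lfpnpb" + "k" = "lfpnpbk"

lfpnpbk


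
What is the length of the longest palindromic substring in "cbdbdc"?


Input: "cbdbdc"
Checking substrings for palindromes:
  [1:4] "bdb" (len 3) => palindrome
  [2:5] "dbd" (len 3) => palindrome
Longest palindromic substring: "bdb" with length 3

3


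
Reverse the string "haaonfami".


Input: haaonfami
Reading characters right to left:
  Position 8: 'i'
  Position 7: 'm'
  Position 6: 'a'
  Position 5: 'f'
  Position 4: 'n'
  Position 3: 'o'
  Position 2: 'a'
  Position 1: 'a'
  Position 0: 'h'
Reversed: imafnoaah

imafnoaah


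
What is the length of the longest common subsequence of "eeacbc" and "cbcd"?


LCS of "eeacbc" and "cbcd"
DP table:
           c    b    c    d
      0    0    0    0    0
  e   0    0    0    0    0
  e   0    0    0    0    0
  a   0    0    0    0    0
  c   0    1    1    1    1
  b   0    1    2    2    2
  c   0    1    2    3    3
LCS length = dp[6][4] = 3

3


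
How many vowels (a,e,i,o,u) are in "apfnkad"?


Input: apfnkad
Checking each character:
  'a' at position 0: vowel (running total: 1)
  'p' at position 1: consonant
  'f' at position 2: consonant
  'n' at position 3: consonant
  'k' at position 4: consonant
  'a' at position 5: vowel (running total: 2)
  'd' at position 6: consonant
Total vowels: 2

2


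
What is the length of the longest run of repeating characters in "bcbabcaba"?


Input: "bcbabcaba"
Scanning for longest run:
  Position 1 ('c'): new char, reset run to 1
  Position 2 ('b'): new char, reset run to 1
  Position 3 ('a'): new char, reset run to 1
  Position 4 ('b'): new char, reset run to 1
  Position 5 ('c'): new char, reset run to 1
  Position 6 ('a'): new char, reset run to 1
  Position 7 ('b'): new char, reset run to 1
  Position 8 ('a'): new char, reset run to 1
Longest run: 'b' with length 1

1


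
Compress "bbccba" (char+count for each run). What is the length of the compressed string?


Input: bbccba
Runs:
  'b' x 2 => "b2"
  'c' x 2 => "c2"
  'b' x 1 => "b1"
  'a' x 1 => "a1"
Compressed: "b2c2b1a1"
Compressed length: 8

8


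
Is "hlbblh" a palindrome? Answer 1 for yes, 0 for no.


Input: hlbblh
Reversed: hlbblh
  Compare pos 0 ('h') with pos 5 ('h'): match
  Compare pos 1 ('l') with pos 4 ('l'): match
  Compare pos 2 ('b') with pos 3 ('b'): match
Result: palindrome

1


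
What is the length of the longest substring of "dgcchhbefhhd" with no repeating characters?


Input: "dgcchhbefhhd"
Sliding window (track last position of each char):
  Position 0 ('d'): window [0,0] length 1 -- new best
  Position 1 ('g'): window [0,1] length 2 -- new best
  Position 2 ('c'): window [0,2] length 3 -- new best
  Position 3 ('c'): repeat (last at 2), move window start to 3
  Position 3 ('c'): window [3,3] length 1
  Position 4 ('h'): window [3,4] length 2
  Position 5 ('h'): repeat (last at 4), move window start to 5
  Position 5 ('h'): window [5,5] length 1
  Position 6 ('b'): window [5,6] length 2
  Position 7 ('e'): window [5,7] length 3
  Position 8 ('f'): window [5,8] length 4 -- new best
  Position 9 ('h'): repeat (last at 5), move window start to 6
  Position 9 ('h'): window [6,9] length 4
  Position 10 ('h'): repeat (last at 9), move window start to 10
  Position 10 ('h'): window [10,10] length 1
  Position 11 ('d'): window [10,11] length 2
Longest substring with no repeats: "hbef" with length 4

4


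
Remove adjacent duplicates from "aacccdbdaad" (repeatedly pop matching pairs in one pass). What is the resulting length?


Input: aacccdbdaad
Stack-based adjacent duplicate removal:
  Read 'a': push. Stack: a
  Read 'a': matches stack top 'a' => pop. Stack: (empty)
  Read 'c': push. Stack: c
  Read 'c': matches stack top 'c' => pop. Stack: (empty)
  Read 'c': push. Stack: c
  Read 'd': push. Stack: cd
  Read 'b': push. Stack: cdb
  Read 'd': push. Stack: cdbd
  Read 'a': push. Stack: cdbda
  Read 'a': matches stack top 'a' => pop. Stack: cdbd
  Read 'd': matches stack top 'd' => pop. Stack: cdb
Final stack: "cdb" (length 3)

3


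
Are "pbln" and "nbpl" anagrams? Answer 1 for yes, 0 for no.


Strings: "pbln", "nbpl"
Sorted first:  blnp
Sorted second: blnp
Sorted forms match => anagrams

1


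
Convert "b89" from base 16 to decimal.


Input: "b89" in base 16
Positional expansion:
  Digit 'b' (value 11) x 16^2 = 2816
  Digit '8' (value 8) x 16^1 = 128
  Digit '9' (value 9) x 16^0 = 9
Sum = 2953

2953


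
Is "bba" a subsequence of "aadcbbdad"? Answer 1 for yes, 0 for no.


Check if "bba" is a subsequence of "aadcbbdad"
Greedy scan:
  Position 0 ('a'): no match needed
  Position 1 ('a'): no match needed
  Position 2 ('d'): no match needed
  Position 3 ('c'): no match needed
  Position 4 ('b'): matches sub[0] = 'b'
  Position 5 ('b'): matches sub[1] = 'b'
  Position 6 ('d'): no match needed
  Position 7 ('a'): matches sub[2] = 'a'
  Position 8 ('d'): no match needed
All 3 characters matched => is a subsequence

1
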